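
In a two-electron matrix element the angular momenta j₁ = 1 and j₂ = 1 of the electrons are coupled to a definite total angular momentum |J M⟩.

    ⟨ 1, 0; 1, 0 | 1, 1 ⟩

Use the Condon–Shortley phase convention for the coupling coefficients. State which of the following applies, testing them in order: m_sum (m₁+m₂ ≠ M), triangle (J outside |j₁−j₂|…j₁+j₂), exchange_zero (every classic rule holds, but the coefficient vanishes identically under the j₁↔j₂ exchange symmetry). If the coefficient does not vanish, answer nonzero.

m-sum: m₁+m₂ = 0+0 = 0, M = 1  ✗ ⇒ coefficient is 0

m_sum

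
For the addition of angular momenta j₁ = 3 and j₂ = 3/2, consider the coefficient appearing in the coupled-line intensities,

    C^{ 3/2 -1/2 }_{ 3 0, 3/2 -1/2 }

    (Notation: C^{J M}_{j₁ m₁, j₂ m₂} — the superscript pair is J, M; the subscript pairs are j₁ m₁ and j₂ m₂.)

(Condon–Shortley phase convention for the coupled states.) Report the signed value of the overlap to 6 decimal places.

−√(9/35) = -0.507093

√[4·3!3!0!/7! · 3!3!1!2!1!2!] = √(144/35)
  +(−1)^1/∏(1,2,2,0,1,0)! = -1/4  (running -1/4)
⟨..|..⟩ = √(144/35)·(-1/4) = -0.507093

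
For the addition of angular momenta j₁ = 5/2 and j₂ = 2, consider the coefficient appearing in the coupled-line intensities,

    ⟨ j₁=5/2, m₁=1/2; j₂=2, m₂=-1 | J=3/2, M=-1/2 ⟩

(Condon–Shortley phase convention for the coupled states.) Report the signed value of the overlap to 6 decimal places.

j₁+j₂−J=3  J+j₁−j₂=2  J−j₁+j₂=1  j₁+j₂+J+1=7
(j₁±m₁, j₂±m₂, J±M) = (3,2,1,3,1,2)
P² = 48/35
sum k=0..1:
  [0] +1/12 = 1/12
  [1] −1/2 = -1/2
S = -5/12
C² = P²·S² = 5/21 ; C = -0.487950

−√(5/21) ≈ -0.487950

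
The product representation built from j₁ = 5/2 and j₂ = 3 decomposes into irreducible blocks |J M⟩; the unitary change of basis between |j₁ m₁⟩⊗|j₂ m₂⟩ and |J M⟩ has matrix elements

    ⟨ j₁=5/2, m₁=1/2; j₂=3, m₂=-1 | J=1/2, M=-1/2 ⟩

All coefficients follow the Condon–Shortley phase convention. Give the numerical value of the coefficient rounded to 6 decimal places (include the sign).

+√(4/21) = +0.436436

√[2·5!0!1!/7! · 3!2!2!4!0!1!] = √(192/7)
  +(−1)^2/∏(2,3,0,0,0,1)! = 1/12  (running 1/12)
⟨..|..⟩ = √(192/7)·(1/12) = +0.436436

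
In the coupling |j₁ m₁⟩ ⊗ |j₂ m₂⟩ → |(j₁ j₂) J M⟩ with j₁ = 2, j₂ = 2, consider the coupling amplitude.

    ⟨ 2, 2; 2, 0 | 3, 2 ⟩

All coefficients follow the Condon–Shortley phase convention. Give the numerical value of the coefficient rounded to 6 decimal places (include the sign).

√[7·1!3!3!/8! · 4!0!2!2!5!1!] = √(72)
  +(−1)^0/∏(0,1,0,2,3,1)! = 1/12  (running 1/12)
⟨..|..⟩ = √(72)·(1/12) = +0.707107

+0.707107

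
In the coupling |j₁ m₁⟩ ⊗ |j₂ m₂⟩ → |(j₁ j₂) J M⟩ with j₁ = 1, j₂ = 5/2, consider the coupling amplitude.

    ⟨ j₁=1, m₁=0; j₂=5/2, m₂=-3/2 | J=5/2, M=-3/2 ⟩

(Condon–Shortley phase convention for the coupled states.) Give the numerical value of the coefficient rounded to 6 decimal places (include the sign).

+0.507093

triangle: 1!·1!·4!/7! = 24/5040
(j±m)!: 1!·1!·1!·4!·1!·4! = 576
prefactor² = (2J+1)·Δ·N² = 576/35
  k=0: +1/(0!·1!·1!·1!·0!·3!) = 1/6
  k=1: −1/(1!·0!·0!·0!·1!·4!) = -1/24
Σ = 1/8  ⇒  CG² = 576/35·(1/8)² = 9/35
CG = +√(9/35) = +0.507093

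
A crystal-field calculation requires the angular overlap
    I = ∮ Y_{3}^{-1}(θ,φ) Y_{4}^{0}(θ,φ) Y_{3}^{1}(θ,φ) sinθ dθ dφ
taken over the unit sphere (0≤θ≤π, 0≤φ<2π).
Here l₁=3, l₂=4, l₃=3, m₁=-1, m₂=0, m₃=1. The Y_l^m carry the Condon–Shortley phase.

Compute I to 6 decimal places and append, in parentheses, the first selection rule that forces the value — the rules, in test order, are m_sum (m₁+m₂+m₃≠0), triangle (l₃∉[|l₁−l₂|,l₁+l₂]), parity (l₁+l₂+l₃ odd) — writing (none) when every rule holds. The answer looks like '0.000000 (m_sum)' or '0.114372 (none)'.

-0.025645 (none)

Checks pass: Σm=0; 10 even; l₃=3∈[1,7].
(2·3+1)(2·4+1)(2·3+1) = 441
Δ: 4! 2! 4! / 11! → 1/34650
sum: t=1:−1/72 t=2:+1/16 t=3:−1/72 = 5/144
3j²(3 4 3; 0 0 0) = Δ·Π!·Σ² = 2/77  (sign -1)
sum: t=2:+1/32 t=3:−1/36 t=4:+1/1152 = 5/1152
3j²(3 4 3; -1 0 1) = Δ·Π!·Σ² = 1/1386  (sign +1)
combine: 4πI² = 441·2/77·1/1386 = 1/121
take √, sign -1: I = -0.02564498
No selection rule forces the value: the integral is nonzero (none).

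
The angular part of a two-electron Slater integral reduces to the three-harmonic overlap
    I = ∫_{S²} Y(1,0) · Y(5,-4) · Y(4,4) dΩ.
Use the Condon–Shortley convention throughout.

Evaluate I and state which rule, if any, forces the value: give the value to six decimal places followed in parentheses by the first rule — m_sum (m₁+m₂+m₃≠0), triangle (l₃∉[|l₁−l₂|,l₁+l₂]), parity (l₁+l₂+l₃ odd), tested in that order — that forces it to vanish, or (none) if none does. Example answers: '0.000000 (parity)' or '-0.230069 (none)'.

0.147319 (none)

m-sum 0 ✓  L=10 even ✓  4≤4≤6 ✓
Π(2lᵢ+1) = 3×11×9 = 297
triangle coeff Δ(1,5,4) = 1/495
Σ_t [1,1]: t=1:−1/576 = -1/576
(3j)²=5/99 [(1 5 4; 0 0 0)], sign=-1
Σ_t [1,1]: t=1:−1/40320 = -1/40320
(3j)²=1/55 [(1 5 4; 0 -4 4)], sign=-1
⇒ 4πI² = 3/11
I = (+1)√(3/11/(4π)) = 0.14731920
No selection rule forces the value: the integral is nonzero (none).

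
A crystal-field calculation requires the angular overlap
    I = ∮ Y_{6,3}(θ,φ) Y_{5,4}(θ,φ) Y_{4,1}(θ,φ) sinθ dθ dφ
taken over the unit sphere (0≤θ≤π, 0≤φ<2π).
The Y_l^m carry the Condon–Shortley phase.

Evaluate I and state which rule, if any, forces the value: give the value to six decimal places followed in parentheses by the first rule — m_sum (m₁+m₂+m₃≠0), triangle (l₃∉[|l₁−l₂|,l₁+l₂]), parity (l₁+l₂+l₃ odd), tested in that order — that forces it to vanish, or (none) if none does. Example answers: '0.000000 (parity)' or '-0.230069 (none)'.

0.000000 (m_sum)

Σmᵢ = 8 ≠ 0, so the φ-integral vanishes; I = 0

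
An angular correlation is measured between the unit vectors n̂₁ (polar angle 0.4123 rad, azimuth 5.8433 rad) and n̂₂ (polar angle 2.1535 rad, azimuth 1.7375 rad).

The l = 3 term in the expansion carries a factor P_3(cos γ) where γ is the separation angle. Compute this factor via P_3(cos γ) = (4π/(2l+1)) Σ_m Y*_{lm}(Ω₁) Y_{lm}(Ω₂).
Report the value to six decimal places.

Term-by-term m-sum for l=3 (normalisation 4π/7 = 1.795196):
  m=-3: Y*=0.00667 - 0.02600j  Y=0.11647 + 0.21314j  product 0.00632 - 0.00161j
  m=-2: Y*=0.09582 - 0.11586j  Y=0.37049 - 0.12832j  product 0.02064 - 0.05522j
  m=-1: Y*=0.37462 - 0.17631j  Y=-0.02302 - 0.13680j  product -0.03274 - 0.04719j
  m=+0: Y*=0.40930 + 0.00000j  Y=0.30514 + 0.00000j  product 0.12490 + 0.00000j
  m=+1: Y*=-0.37462 - 0.17631j  Y=0.02302 - 0.13680j  product -0.03274 + 0.04719j
  m=+2: Y*=0.09582 + 0.11586j  Y=0.37049 + 0.12832j  product 0.02064 + 0.05522j
  m=+3: Y*=-0.00667 - 0.02600j  Y=-0.11647 + 0.21314j  product 0.00632 + 0.00161j
Total Σ_m = 0.11332 + 0.00000j. Multiply by 1.795196: 0.20344 + 0.00000j. P_3(cos γ) = 0.203435

0.203435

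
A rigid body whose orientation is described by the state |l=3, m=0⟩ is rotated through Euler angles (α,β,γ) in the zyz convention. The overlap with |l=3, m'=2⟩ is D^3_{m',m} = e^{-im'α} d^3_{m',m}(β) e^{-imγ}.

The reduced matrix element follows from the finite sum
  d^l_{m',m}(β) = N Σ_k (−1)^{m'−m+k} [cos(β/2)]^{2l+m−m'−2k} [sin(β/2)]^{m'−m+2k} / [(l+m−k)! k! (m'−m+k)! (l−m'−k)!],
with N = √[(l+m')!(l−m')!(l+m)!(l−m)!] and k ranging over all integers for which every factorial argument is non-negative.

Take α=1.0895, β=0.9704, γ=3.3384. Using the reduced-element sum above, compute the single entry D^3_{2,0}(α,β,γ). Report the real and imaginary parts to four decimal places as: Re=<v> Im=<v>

Re=-0.3009 Im=-0.4322

Split into d^3_{2,0}(β=0.9704) × two z-phases.
Half-angle: c=0.884582, s=0.466385. N=√(120·1·6·6)=65.726707
The bounds max(0,m−m')=0 and min(l+m,l−m')=1 give 2 terms
  k=0: (−1)^2·65.7267/(12)·0.8846^4·0.4664^2 = +0.729461
  k=1: (−1)^3·65.7267/(12)·0.8846^2·0.4664^4 = -0.202776
d^3_{2,0}(0.9704) = +0.729461 -0.202776 = +0.526685
Phases: e^{-i·(2)·1.0895}=-0.571394-0.820676i, e^{-i·(0)·3.3384}=+1.000000+0.000000i ⇒ D=-0.300945-0.432238i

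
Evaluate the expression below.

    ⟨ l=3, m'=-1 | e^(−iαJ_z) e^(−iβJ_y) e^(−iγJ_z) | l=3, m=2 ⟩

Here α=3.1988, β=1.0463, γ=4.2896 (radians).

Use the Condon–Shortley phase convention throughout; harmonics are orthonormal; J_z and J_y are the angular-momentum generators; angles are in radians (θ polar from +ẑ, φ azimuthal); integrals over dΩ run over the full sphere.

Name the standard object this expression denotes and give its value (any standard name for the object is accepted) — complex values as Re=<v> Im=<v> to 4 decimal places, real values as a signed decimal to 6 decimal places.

This is a Wigner D-matrix element — the rotation-matrix element ⟨l m'| R(α,β,γ) |l m⟩ in the angular-momentum basis.
First d^3_{-1,2}(β=1.0463), then the phase factors e^{-i(-1)α} and e^{-i(2)γ}:
c=cos(1.046300/2)=0.866250, s=sin(1.046300/2)=0.499611; N=√[2·24·120·1]=75.894664
The bounds max(0,m−m')=3 and min(l+m,l−m')=4 give 2 terms
  k=3: (−1)^0·75.8947/(12)·0.8662^3·0.4996^3 = +0.512691
  k=4: (−1)^1·75.8947/(24)·0.8662^1·0.4996^5 = -0.085272
d^3_{-1,2}(1.0463) = +0.512691 -0.085272 = +0.427420
Attach z-rotation phases: D = e^{-i(-1)(3.1988)}·(+0.427420)·e^{-i(2)(4.2896)} = +0.264755+0.335548i

Wigner D-matrix element, Re=0.2648 Im=0.3355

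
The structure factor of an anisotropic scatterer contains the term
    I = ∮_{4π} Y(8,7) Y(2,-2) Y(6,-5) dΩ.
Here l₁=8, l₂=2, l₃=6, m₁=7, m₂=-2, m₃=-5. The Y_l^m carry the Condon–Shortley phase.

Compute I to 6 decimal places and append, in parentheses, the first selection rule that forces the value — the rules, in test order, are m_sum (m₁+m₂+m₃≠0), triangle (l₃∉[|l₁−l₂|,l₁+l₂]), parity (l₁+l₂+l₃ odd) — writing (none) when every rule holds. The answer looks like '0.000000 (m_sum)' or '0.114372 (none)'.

-0.313531 (none)

Rules hold: Σm=0, L=16 even, 6≤6≤10.
N = 17·5·13 = 1105
Δ = 4!·12!·0!/17! = 1/30940
Racah Σ t=2..2: t=2:+1/2073600 = 1/2073600
⇒ 3j(8 2 6; 0 0 0)² = 28/1105, sgn +1
Racah Σ t=0..0: t=0:+1/958003200 = 1/958003200
⇒ 3j(8 2 6; 7 -2 -5)² = 3/68, sgn -1
4πI² = N·(3j₀)²·(3jₘ)² = 21/17
I = -1·√(1.23529/4π) = -0.31353083
No selection rule forces the value: the integral is nonzero (none).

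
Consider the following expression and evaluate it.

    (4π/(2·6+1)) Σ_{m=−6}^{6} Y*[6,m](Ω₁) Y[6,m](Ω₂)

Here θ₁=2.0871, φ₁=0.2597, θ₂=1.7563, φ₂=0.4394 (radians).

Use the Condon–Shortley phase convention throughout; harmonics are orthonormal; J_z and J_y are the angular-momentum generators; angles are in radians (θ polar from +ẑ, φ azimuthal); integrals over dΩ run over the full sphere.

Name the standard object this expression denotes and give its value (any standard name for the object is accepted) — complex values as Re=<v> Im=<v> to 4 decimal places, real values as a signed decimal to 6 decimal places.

This sum is the spherical-harmonic addition theorem: it equals the Legendre polynomial P_l(cos γ) of the angle γ between the two directions.
Term-by-term m-sum for l=6 (normalisation 4π/13 = 0.966644):
  m=-6: (0.00263 + 0.20896j) × (-0.38105 - 0.21074j) = 0.04303 - 0.08018j  (running Σ = 0.04303 - 0.08018j)
  m=-5: (-0.11052 - 0.39579j) × (0.16590 + 0.22936j) = 0.07244 - 0.09101j  (running Σ = 0.11548 - 0.17119j)
  m=-4: (0.17399 + 0.29560j) × (0.03869 + 0.20471j) = -0.05378 + 0.04706j  (running Σ = 0.06170 - 0.12413j)
  m=-3: (0.04804 + 0.04744j) × (0.07485 - 0.29001j) = 0.01735 - 0.01038j  (running Σ = 0.07905 - 0.13451j)
  m=-2: (-0.30509 - 0.17444j) × (0.08549 - 0.10316j) = -0.04408 + 0.01656j  (running Σ = 0.03497 - 0.11795j)
  m=-1: (0.06004 + 0.01595j) × (-0.27154 + 0.12764j) = -0.01834 + 0.00333j  (running Σ = 0.01663 - 0.11462j)
  m=0: (0.33209 + 0.00000j) × (-0.11337 + 0.00000j) = -0.03765 + 0.00000j  (running Σ = -0.02102 - 0.11462j)
  m=1: (-0.06004 + 0.01595j) × (0.27154 + 0.12764j) = -0.01834 - 0.00333j  (running Σ = -0.03936 - 0.11795j)
  m=2: (-0.30509 + 0.17444j) × (0.08549 + 0.10316j) = -0.04408 - 0.01656j  (running Σ = -0.08344 - 0.13451j)
  m=3: (-0.04804 + 0.04744j) × (-0.07485 - 0.29001j) = 0.01735 + 0.01038j  (running Σ = -0.06609 - 0.12413j)
  m=4: (0.17399 - 0.29560j) × (0.03869 - 0.20471j) = -0.05378 - 0.04706j  (running Σ = -0.11987 - 0.17119j)
  m=5: (0.11052 - 0.39579j) × (-0.16590 + 0.22936j) = 0.07244 + 0.09101j  (running Σ = -0.04742 - 0.08018j)
  m=6: (0.00263 - 0.20896j) × (-0.38105 + 0.21074j) = 0.04303 + 0.08018j  (running Σ = -0.00439 - 0.00000j)
Total Σ_m = -0.00439 - 0.00000j. Multiply by 0.966644: -0.00424 - 0.00000j. P_6(cos γ) = -0.004244

Legendre polynomial (addition theorem), -0.004244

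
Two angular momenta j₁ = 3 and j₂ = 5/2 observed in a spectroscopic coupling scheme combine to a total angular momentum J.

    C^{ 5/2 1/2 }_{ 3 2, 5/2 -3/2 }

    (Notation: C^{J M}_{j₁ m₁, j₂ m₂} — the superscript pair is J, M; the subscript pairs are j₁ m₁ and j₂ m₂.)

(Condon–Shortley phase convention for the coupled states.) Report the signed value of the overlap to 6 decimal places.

triangle: 3!·3!·2!/9! = 72/362880
(j±m)!: 5!·1!·1!·4!·3!·2! = 34560
prefactor² = (2J+1)·Δ·N² = 288/7
  k=0: +1/(0!·3!·1!·1!·2!·1!) = 1/12
  k=1: −1/(1!·2!·0!·0!·3!·2!) = -1/24
Σ = 1/24  ⇒  CG² = 288/7·(1/24)² = 1/14
CG = +√(1/14) = +0.267261

+√(1/14) = +0.267261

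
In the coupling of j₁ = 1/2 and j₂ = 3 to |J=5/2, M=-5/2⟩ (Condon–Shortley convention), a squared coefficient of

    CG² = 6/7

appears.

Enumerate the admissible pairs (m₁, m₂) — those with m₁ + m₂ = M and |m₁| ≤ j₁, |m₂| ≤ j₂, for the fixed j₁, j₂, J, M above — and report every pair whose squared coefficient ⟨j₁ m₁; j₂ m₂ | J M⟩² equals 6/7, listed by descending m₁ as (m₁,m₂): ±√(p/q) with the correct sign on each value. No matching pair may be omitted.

Admissible pairs with m₁+m₂ = M = -5/2: (-1/2,-2), (1/2,-3)
  (m₁,m₂)=(1/2,-3): CG² = 6/7, CG = +√(6/7)   ← matches the target
  (m₁,m₂)=(-1/2,-2): CG² = 1/7, CG = −√(1/7)
Pairs with CG² = 6/7: (1/2,-3): +√(6/7)

(1/2,-3): +√(6/7)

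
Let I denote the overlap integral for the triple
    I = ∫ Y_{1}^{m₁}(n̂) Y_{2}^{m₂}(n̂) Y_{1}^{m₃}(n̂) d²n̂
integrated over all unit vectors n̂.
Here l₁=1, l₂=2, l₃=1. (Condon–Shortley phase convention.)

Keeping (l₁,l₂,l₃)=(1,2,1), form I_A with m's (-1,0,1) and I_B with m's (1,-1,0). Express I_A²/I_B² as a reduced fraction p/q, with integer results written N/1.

Shared (l₁,l₂,l₃)=(1,2,1): N and (l;000)² cancel in I_A²/I_B².
A: Δ = 2!·0!·2!/5! = 1/30; Racah Σ t=2..2: t=2:+1/4 = 1/4; ⇒ 3j(1 2 1; -1 0 1)² = 1/30, sgn +1
B: Δ = 2!·0!·2!/5! = 1/30; Racah Σ t=0..0: t=0:+1/2 = 1/2; ⇒ 3j(1 2 1; 1 -1 0)² = 1/10, sgn -1
I_A²/I_B² = (1/30)/(1/10) = 1/3

1/3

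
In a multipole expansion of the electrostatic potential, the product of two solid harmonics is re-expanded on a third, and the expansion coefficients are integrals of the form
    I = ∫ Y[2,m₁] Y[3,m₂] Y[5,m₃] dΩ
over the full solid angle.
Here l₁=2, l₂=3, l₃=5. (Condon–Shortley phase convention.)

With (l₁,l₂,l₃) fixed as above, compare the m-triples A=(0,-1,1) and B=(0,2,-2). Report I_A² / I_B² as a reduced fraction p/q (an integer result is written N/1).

Same 2,3,5: normalisation and zero-m 3j drop out of the ratio.
A: Δ: 0! 4! 6! / 11! → 1/2310; sum: t=0:+1/192 = 1/192; 3j²(2 3 5; 0 -1 1) = Δ·Π!·Σ² = 3/77  (sign +1)
B: Δ: 0! 4! 6! / 11! → 1/2310; sum: t=0:+1/480 = 1/480; 3j²(2 3 5; 0 2 -2) = Δ·Π!·Σ² = 3/110  (sign -1)
I_A²/I_B² = (3/77)/(3/110) = 10/7

10/7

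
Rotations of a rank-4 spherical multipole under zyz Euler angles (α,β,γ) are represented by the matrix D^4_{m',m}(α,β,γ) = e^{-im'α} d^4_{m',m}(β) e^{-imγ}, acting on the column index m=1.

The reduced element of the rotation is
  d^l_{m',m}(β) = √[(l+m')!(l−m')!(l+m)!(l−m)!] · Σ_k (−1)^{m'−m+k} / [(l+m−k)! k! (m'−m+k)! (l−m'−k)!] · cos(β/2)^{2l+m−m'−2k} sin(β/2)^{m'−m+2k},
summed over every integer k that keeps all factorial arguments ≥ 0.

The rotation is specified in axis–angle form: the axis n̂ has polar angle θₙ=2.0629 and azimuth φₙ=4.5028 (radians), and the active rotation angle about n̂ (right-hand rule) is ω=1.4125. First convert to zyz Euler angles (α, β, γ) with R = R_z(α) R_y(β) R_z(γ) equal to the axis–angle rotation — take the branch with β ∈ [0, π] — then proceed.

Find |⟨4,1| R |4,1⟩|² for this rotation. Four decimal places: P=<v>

P=0.0052

Axis–angle → zyz. n̂ = (sinθₙcosφₙ, sinθₙsinφₙ, cosθₙ) = (-0.183370, -0.862054, -0.472481), ω = 1.4125.
R = I cosω + sinω [n̂]ₓ + (1−cosω) n̂n̂ᵀ gives
  R = [+0.185960, +0.599730, -0.778295; -0.333417, +0.783628, +0.524176; +0.924257, +0.162021, +0.345684]
β = atan2(√(R₁₃²+R₂₃²), R₃₃) = 1.217829; α = atan2(R₂₃, R₁₃) mod 2π = 2.548879; γ = atan2(R₃₂, −R₃₁) mod 2π = 2.968057
Split into d^4_{1,1}(β=1.2178) × two z-phases.
c=cos(1.217829/2)=0.820269, s=sin(1.217829/2)=0.571977; N=√[120·6·120·6]=720.000000
k∈{0,1,2,3} keeps every argument non-negative
  k=0: (−1)^0·720.0000/(720)·0.8203^8·0.5720^0 = +0.204952
  k=1: (−1)^1·720.0000/(48)·0.8203^6·0.5720^2 = -1.494817
  k=2: (−1)^2·720.0000/(24)·0.8203^4·0.5720^4 = +1.453659
  k=3: (−1)^3·720.0000/(72)·0.8203^2·0.5720^6 = -0.235606
d^4_{1,1}(1.2178) = +0.204952 -1.494817 +1.453659 -0.235606 = -0.071812
|D^4_{1,1}|² = |d^4_{1,1}(β)|² = (-0.071812)² = 0.005157 (the z-rotation phases have unit modulus)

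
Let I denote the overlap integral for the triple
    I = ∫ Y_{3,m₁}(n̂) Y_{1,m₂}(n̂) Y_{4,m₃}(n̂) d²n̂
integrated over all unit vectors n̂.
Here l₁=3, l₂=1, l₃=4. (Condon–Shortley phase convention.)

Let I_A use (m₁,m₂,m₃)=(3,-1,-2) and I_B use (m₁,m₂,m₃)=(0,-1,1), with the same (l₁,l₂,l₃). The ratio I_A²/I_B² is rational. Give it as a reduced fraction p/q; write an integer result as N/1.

1/10

Shared (l₁,l₂,l₃)=(3,1,4): N and (l;000)² cancel in I_A²/I_B².
A: Δ = 0!·6!·2!/9! = 1/252; Racah Σ t=0..0: t=0:+1/1440 = 1/1440; ⇒ 3j(3 1 4; 3 -1 -2)² = 1/252, sgn +1
B: Δ = 0!·6!·2!/9! = 1/252; Racah Σ t=0..0: t=0:+1/72 = 1/72; ⇒ 3j(3 1 4; 0 -1 1)² = 5/126, sgn -1
I_A²/I_B² = (1/252)/(5/126) = 1/10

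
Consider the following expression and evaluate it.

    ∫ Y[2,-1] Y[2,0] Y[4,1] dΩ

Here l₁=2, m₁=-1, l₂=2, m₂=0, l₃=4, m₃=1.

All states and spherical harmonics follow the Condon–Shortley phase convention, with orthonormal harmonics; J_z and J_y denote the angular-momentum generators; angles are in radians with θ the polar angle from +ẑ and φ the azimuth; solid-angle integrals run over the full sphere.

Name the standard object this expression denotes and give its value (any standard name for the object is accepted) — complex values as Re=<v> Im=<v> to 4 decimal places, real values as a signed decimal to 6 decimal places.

This is a Gaunt coefficient — the integral of a triple product of spherical harmonics over the sphere.
Rules hold: Σm=0, L=8 even, 0≤4≤4.
N = 5·5·9 = 225
Δ = 0!·4!·4!/9! = 1/630
Racah Σ t=0..0: t=0:+1/16 = 1/16
⇒ 3j(2 2 4; 0 0 0)² = 2/35, sgn +1
Racah Σ t=0..0: t=0:+1/24 = 1/24
⇒ 3j(2 2 4; -1 0 1)² = 1/21, sgn -1
4πI² = N·(3j₀)²·(3jₘ)² = 30/49
I = -1·√(0.612245/4π) = -0.22072812

Gaunt coefficient, -0.220728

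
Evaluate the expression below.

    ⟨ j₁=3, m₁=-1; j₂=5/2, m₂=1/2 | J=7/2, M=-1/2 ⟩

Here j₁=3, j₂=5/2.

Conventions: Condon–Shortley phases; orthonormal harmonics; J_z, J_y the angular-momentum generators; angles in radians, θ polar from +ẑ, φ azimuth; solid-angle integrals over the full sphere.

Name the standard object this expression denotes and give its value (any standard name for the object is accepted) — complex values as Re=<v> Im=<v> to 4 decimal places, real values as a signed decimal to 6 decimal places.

This is a Clebsch–Gordan (vector-coupling) coefficient.
triangle: 2!·4!·3!/10! = 288/3628800
(j±m)!: 2!·4!·3!·2!·3!·4! = 82944
prefactor² = (2J+1)·Δ·N² = 9216/175
  k=0: +1/(0!·2!·4!·3!·0!·0!) = 1/288
  k=1: −1/(1!·1!·3!·2!·1!·1!) = -1/12
  k=2: +1/(2!·0!·2!·1!·2!·2!) = 1/16
Σ = -5/288  ⇒  CG² = 9216/175·(-5/288)² = 1/63
CG = −√(1/63) = -0.125988

Clebsch–Gordan coefficient, −√(1/63) ≈ -0.125988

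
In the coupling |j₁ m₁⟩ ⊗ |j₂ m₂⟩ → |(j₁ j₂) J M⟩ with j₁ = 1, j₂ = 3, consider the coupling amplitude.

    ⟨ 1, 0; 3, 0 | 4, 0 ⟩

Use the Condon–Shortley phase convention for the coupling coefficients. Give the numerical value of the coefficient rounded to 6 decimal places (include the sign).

+√(4/7) ≈ +0.755929

√[9·0!2!6!/9! · 1!1!3!3!4!4!] = √(5184/7)
  +(−1)^0/∏(0,0,1,3,1,3)! = 1/36  (running 1/36)
⟨..|..⟩ = √(5184/7)·(1/36) = +0.755929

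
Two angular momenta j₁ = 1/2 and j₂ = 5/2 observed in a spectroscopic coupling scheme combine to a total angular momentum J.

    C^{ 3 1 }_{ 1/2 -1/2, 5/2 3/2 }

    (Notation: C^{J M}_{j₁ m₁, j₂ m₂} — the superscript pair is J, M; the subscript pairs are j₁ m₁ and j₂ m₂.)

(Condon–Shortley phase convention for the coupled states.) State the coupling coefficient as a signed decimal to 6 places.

+0.577350

j₁+j₂−J=0  J+j₁−j₂=1  J−j₁+j₂=5  j₁+j₂+J+1=7
(j₁±m₁, j₂±m₂, J±M) = (0,1,4,1,4,2)
P² = 192
sum k=0..0:
  [0] +1/24 = 1/24
S = 1/24
C² = P²·S² = 1/3 ; C = +0.577350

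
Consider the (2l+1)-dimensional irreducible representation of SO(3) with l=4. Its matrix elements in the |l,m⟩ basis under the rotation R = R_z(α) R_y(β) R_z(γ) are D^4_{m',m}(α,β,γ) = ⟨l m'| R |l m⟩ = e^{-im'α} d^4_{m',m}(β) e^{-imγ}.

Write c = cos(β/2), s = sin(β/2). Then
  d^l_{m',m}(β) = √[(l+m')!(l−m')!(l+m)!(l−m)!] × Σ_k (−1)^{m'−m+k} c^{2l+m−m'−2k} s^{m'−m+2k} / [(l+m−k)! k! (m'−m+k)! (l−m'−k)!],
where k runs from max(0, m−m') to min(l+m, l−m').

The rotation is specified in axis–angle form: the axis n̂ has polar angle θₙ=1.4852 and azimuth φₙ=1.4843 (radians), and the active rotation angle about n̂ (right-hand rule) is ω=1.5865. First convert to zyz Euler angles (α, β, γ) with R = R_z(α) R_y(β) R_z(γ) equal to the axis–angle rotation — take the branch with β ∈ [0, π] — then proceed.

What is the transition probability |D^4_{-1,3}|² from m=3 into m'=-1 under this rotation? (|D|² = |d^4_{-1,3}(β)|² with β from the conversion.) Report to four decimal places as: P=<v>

P=0.1039

Axis–angle → zyz. n̂ = (sinθₙcosφₙ, sinθₙsinφₙ, cosθₙ) = (+0.086072, +0.992614, +0.085492), ω = 1.5865.
R = I cosω + sinω [n̂]ₓ + (1−cosω) n̂n̂ᵀ gives
  R = [-0.008178, +0.001297, +0.999966; +0.172259, +0.985052, +0.000131; -0.985018, +0.172255, -0.008279]
β = atan2(√(R₁₃²+R₂₃²), R₃₃) = 1.579076; α = atan2(R₂₃, R₁₃) mod 2π = 0.000131; γ = atan2(R₃₂, −R₃₁) mod 2π = 0.173124
Split into d^4_{-1,3}(β=1.5791) × two z-phases.
Half-angle: c=0.704173, s=0.710028. N=√(6·120·5040·1)=1904.940944
The bounds max(0,m−m')=4 and min(l+m,l−m')=5 give 2 terms
  k=4: (−1)^0·1904.9409/(144)·0.7042^4·0.7100^4 = +0.826684
  k=5: (−1)^1·1904.9409/(240)·0.7042^2·0.7100^6 = -0.504292
d^4_{-1,3}(1.5791) = +0.826684 -0.504292 = +0.322392
|D^4_{-1,3}|² = |d^4_{-1,3}(β)|² = (+0.322392)² = 0.103936 (the z-rotation phases have unit modulus)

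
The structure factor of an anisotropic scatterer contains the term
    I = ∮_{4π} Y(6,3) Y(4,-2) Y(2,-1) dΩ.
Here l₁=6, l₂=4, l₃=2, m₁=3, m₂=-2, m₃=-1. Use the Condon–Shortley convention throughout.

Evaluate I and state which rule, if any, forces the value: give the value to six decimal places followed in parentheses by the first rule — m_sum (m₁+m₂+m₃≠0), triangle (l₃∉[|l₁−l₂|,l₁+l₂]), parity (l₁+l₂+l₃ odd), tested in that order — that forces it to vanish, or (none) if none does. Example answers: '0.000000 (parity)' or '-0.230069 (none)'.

Checks pass: Σm=0; 12 even; l₃=2∈[2,10].
(2·6+1)(2·4+1)(2·2+1) = 585
Δ: 8! 4! 0! / 13! → 1/6435
sum: t=4:+1/2304 = 1/2304
3j²(6 4 2; 0 0 0) = Δ·Π!·Σ² = 5/143  (sign +1)
sum: t=2:+1/8640 = 1/8640
3j²(6 4 2; 3 -2 -1) = Δ·Π!·Σ² = 28/715  (sign -1)
combine: 4πI² = 585·5/143·28/715 = 1260/1573
take √, sign -1: I = -0.25247360
No selection rule forces the value: the integral is nonzero (none).

-0.252474 (none)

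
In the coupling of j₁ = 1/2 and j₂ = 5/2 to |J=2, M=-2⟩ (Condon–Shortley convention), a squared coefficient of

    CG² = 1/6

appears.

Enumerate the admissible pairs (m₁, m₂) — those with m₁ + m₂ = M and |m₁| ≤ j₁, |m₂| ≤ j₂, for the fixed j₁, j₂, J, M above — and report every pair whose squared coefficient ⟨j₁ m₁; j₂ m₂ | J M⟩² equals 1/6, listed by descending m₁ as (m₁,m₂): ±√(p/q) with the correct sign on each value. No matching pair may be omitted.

(-1/2,-3/2): −√(1/6)

Admissible pairs with m₁+m₂ = M = -2: (-1/2,-3/2), (1/2,-5/2)
  (m₁,m₂)=(1/2,-5/2): CG² = 5/6, CG = +√(5/6)
  (m₁,m₂)=(-1/2,-3/2): CG² = 1/6, CG = −√(1/6)   ← matches the target
Pairs with CG² = 1/6: (-1/2,-3/2): −√(1/6)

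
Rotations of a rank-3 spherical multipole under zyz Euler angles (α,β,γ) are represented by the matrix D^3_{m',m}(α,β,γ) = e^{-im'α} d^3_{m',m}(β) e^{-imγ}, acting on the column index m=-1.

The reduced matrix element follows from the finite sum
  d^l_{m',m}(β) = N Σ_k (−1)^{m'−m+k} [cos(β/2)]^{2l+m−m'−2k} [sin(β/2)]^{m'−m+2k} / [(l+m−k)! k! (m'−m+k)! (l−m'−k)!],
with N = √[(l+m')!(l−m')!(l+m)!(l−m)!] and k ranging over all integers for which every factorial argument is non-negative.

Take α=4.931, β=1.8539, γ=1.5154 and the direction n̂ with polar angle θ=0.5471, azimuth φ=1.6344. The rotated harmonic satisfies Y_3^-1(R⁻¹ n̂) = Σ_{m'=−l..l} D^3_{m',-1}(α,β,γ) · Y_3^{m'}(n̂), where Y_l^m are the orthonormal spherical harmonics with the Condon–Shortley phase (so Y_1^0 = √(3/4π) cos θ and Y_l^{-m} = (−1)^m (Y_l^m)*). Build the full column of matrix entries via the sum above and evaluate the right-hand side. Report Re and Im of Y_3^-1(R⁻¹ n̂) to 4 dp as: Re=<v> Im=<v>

Re=0.0232 Im=-0.3691

Need the full column D^3_{m',-1} for m'=−3..3 at α=4.9310, β=1.8539, γ=1.5154.
cos(β/2)=0.600276, sin(β/2)=0.799793
d^3_{-3,-1}: single k=2 term ⇒ +0.321666;  D = -0.265403-0.181742i
d^3_{-2,-1}: k∈[1..2] ⇒ +0.197121 -0.699867 = -0.502746;  D = -0.187331+0.466542i
d^3_{-1,-1}: k∈[0..2] ⇒ +0.046785 -0.664430 +0.884634 = +0.266988;  D = +0.263440+0.043383i
d^3_{0,-1}: k∈[0..2] ⇒ -0.215935 +1.149999 -0.680502 = +0.253562;  D = +0.014039+0.253174i
d^3_{1,-1}: k∈[0..2] ⇒ +0.498323 -1.179511 +0.261737 = -0.419452;  D = +0.403804-0.113500i
d^3_{2,-1}: k∈[0..1] ⇒ -0.699867 +0.621210 = -0.078657;  D = +0.037200+0.069305i
d^3_{3,-1}: single k=0 term ⇒ +0.571029;  D = +0.432588-0.372748i
Y_3^{m'}(θ=0.5471,φ=1.6344) and Σ D·Y over m':
  (-0.2654-0.1817i)·(+0.0111+0.0577i)  (-0.1873+0.4665i)·(-0.2343+0.0300i)  (+0.2634+0.0434i)·(-0.0283-0.4441i)  (+0.0140+0.2532i)·(+0.2062+0.0000i)  (+0.4038-0.1135i)·(+0.0283-0.4441i)  (+0.0372+0.0693i)·(-0.2343-0.0300i)  (+0.4326-0.3727i)·(-0.0111+0.0577i)
Y_3^-1(R⁻¹ n̂) = +0.023199-0.369069i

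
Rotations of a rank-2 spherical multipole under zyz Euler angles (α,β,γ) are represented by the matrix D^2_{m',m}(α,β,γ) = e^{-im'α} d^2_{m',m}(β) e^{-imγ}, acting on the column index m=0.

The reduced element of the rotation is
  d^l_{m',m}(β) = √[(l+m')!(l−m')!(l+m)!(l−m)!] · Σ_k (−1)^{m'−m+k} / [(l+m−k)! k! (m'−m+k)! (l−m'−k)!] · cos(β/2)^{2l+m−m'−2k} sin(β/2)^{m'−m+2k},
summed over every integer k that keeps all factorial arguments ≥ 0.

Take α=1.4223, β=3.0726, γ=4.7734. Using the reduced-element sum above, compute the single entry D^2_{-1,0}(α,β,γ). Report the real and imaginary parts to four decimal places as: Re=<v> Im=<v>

Re=-0.0125 Im=-0.0833

First d^2_{-1,0}(β=3.0726), then the phase factors e^{-i(-1)α} and e^{-i(0)γ}:
c=cos(3.072600/2)=0.034489, s=sin(3.072600/2)=0.999405; N=√[1·6·2·2]=4.898979
k: max(0,(0)−(-1))=1 … min(2+(0),2−(-1))=2
  k=1: (−1)^0·4.8990/(2)·0.0345^3·0.9994^1 = +0.000100
  k=2: (−1)^1·4.8990/(2)·0.0345^1·0.9994^3 = -0.084331
d^2_{-1,0}(3.0726) = +0.000100 -0.084331 = -0.084231
Phases: e^{-i·(-1)·1.4223}=+0.147951+0.988995i, e^{-i·(0)·4.7734}=+1.000000+0.000000i ⇒ D=-0.012462-0.083304i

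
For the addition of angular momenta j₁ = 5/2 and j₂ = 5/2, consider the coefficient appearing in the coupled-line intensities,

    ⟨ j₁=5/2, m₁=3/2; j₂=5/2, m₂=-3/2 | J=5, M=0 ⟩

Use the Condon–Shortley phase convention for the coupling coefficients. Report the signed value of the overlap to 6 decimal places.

triangle: 0!×5!×5!/11! = 14400/39916800
(j±m)!: 4!×1!×1!×4!×5!×5! = 8294400
prefactor² = (2J+1)×Δ×N² = 230400/7
  k=0: +1/(0!×0!×1!×1!×4!×4!) = 1/576
Σ = 1/576  ⇒  CG² = 230400/7×(1/576)² = 25/252
CG = +√(25/252) = +0.314970

+√(25/252) = +0.314970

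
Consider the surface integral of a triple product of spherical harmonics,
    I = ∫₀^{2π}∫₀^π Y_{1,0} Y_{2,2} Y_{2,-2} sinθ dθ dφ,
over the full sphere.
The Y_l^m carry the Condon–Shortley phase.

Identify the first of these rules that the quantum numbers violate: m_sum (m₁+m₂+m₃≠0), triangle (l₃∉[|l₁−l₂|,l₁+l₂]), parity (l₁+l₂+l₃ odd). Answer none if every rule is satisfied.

Σmᵢ = 0  ✓
l₃∈[|l₁−l₂|,l₁+l₂]=[1,3], have l₃=2  ✓
Σlᵢ = 5 ⇒ odd  ✗

parity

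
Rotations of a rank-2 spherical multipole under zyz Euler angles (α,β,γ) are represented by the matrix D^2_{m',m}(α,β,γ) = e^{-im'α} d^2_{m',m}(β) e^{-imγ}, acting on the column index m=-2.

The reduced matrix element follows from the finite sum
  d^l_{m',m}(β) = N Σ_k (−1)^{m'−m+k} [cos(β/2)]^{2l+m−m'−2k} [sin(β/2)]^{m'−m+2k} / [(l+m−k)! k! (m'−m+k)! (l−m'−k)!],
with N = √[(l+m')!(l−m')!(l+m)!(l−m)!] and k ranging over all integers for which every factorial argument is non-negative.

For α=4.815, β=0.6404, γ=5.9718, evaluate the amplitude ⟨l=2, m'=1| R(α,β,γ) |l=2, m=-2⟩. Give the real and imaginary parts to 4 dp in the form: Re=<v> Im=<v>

D^2_{1,-2}(4.8150,0.6404,5.9718) = e^{-i·1·4.8150}·d^2_{1,-2}(0.6404)·e^{-i·-2·5.9718}. Compute d first:
With c≡cos(β/2)=0.949172 and s≡sin(β/2)=0.314756, N=[6·1·1·24]^{1/2}=12.000000
Admissible k: 0..0 (factorial args all ≥0)
  k=0: (−1)^3·12.0000/(6)·0.9492^1·0.3148^3 = -0.059197
d^2_{1,-2}(0.6404) = -0.059197
Phases: e^{-i·(1)·4.8150}=+0.102431+0.994740i, e^{-i·(-2)·5.9718}=+0.812266-0.583288i ⇒ D=-0.039272-0.044294i

Re=-0.0393 Im=-0.0443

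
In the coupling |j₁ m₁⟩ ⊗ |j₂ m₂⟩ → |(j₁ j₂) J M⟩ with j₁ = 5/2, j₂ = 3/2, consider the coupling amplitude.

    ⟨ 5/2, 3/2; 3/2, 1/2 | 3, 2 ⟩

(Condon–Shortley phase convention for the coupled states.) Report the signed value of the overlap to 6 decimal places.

+√(1/12) ≈ +0.288675

j₁+j₂−J=1  J+j₁−j₂=4  J−j₁+j₂=2  j₁+j₂+J+1=8
(j₁±m₁, j₂±m₂, J±M) = (4,1,2,1,5,1)
P² = 48
sum k=0..1:
  [0] +1/12 = 1/12
  [1] −1/24 = -1/24
S = 1/24
C² = P²·S² = 1/12 ; C = +0.288675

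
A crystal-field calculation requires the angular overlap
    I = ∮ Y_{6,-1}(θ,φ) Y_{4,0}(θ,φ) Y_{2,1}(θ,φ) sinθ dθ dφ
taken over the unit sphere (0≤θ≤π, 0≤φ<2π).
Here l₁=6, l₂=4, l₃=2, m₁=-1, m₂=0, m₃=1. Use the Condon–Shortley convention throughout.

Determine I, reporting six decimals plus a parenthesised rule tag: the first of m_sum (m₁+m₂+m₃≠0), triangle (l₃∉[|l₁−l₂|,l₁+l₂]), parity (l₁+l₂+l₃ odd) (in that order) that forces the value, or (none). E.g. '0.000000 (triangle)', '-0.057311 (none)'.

-0.210395 (none)

m-sum 0 ✓  L=12 even ✓  2≤2≤10 ✓
Π(2lᵢ+1) = 13×9×5 = 585
triangle coeff Δ(6,4,2) = 1/6435
Σ_t [4,4]: t=4:+1/2304 = 1/2304
(3j)²=5/143 [(6 4 2; 0 0 0)], sign=+1
Σ_t [4,4]: t=4:+1/3456 = 1/3456
(3j)²=35/1287 [(6 4 2; -1 0 1)], sign=-1
⇒ 4πI² = 875/1573
I = (-1)√(875/1573/(4π)) = -0.21039467
No selection rule forces the value: the integral is nonzero (none).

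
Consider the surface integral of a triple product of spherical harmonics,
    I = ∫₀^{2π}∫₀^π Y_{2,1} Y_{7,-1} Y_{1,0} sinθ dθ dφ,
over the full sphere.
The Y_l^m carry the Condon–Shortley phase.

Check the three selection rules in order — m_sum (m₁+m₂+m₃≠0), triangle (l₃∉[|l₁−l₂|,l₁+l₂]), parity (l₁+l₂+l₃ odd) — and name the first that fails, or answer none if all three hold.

triangle

azimuthal sum: 1 − 1 + 0 = 0  ✓
l₃ must lie in [5,9]; have l₃=1  ✗
L = 2 + 7 + 1 = 10 (even)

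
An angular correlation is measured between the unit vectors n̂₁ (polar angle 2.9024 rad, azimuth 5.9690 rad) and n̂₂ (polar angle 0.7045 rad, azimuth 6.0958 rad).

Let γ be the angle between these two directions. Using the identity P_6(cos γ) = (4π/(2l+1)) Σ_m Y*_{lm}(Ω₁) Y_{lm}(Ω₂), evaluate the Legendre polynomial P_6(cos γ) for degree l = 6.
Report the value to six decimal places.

0.199648

Addition theorem: P_6(cos γ) = (4π/13) Σ_m Y*_{lm}(Ω₁) Y_{lm}(Ω₂), m = −6…6:
  term(m=-6) = +0.000002-0.000002i   from Y*(Ω₁)=-0.000026-0.000081i, Y(Ω₂)=+0.015394+0.032157i
  term(m=-5) = -0.000142+0.000104i   from Y*(Ω₁)=+0.000000+0.001214i, Y(Ω₂)=+0.086052+0.117068i
  term(m=-4) = +0.003117-0.001732i   from Y*(Ω₁)=+0.003258-0.010031i, Y(Ω₂)=+0.247486+0.230345i
  term(m=-3) = -0.026337+0.010532i   from Y*(Ω₁)=-0.036515+0.050267i, Y(Ω₂)=+0.386278+0.243338i
  term(m=-2) = +0.054214-0.014051i   from Y*(Ω₁)=+0.198321-0.144105i, Y(Ω₂)=+0.212600+0.083629i
  term(m=-1) = +0.150564-0.019194i   from Y*(Ω₁)=-0.548614+0.178271i, Y(Ω₂)=-0.258516-0.049017i
  term(m=+0) = -0.156300+0.000000i   from Y*(Ω₁)=+0.490766-0.000000i, Y(Ω₂)=-0.318481+0.000000i
  term(m=+1) = +0.150564+0.019194i   from Y*(Ω₁)=+0.548614+0.178271i, Y(Ω₂)=+0.258516-0.049017i
  term(m=+2) = +0.054214+0.014051i   from Y*(Ω₁)=+0.198321+0.144105i, Y(Ω₂)=+0.212600-0.083629i
  term(m=+3) = -0.026337-0.010532i   from Y*(Ω₁)=+0.036515+0.050267i, Y(Ω₂)=-0.386278+0.243338i
  term(m=+4) = +0.003117+0.001732i   from Y*(Ω₁)=+0.003258+0.010031i, Y(Ω₂)=+0.247486-0.230345i
  term(m=+5) = -0.000142-0.000104i   from Y*(Ω₁)=-0.000000+0.001214i, Y(Ω₂)=-0.086052+0.117068i
  term(m=+6) = +0.000002+0.000002i   from Y*(Ω₁)=-0.000026+0.000081i, Y(Ω₂)=+0.015394-0.032157i
Accumulated sum +0.206537+0.000000i; after 4π/(2l+1) scaling, +0.199648+0.000000i ⇒ P_6 = 0.199648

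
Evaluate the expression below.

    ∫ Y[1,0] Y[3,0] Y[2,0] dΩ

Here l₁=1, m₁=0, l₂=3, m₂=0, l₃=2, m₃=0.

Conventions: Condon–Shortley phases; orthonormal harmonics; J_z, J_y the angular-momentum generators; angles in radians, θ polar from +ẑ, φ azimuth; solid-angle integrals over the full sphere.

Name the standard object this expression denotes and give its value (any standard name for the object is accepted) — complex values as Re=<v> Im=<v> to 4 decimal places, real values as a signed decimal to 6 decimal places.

This is a Gaunt coefficient — the integral of a triple product of spherical harmonics over the sphere.
Checks pass: Σm=0; 6 even; l₃=2∈[2,4].
(2·1+1)(2·3+1)(2·2+1) = 105
Δ: 2! 0! 4! / 7! → 1/105
sum: t=1:−1/4 = -1/4
3j²(1 3 2; 0 0 0) = Δ·Π!·Σ² = 3/35  (sign -1)
(m-triple is (0,0,0) — same symbol as above.)
combine: 4πI² = 105·3/35·3/35 = 27/35
take √, sign +1: I = 0.24776670

Gaunt coefficient, +0.247767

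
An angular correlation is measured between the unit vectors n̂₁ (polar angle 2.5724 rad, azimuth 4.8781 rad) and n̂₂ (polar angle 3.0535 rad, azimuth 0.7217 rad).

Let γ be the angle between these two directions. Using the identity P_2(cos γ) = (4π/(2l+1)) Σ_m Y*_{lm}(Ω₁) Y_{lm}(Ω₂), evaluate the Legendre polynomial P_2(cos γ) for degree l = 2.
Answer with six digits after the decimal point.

Addition theorem: P_2(cos γ) = (4π/5) Σ_m Y*_{lm}(Ω₁) Y_{lm}(Ω₂), m = −2…2:
  term(m=-2) = -0.00015 + 0.00030j   from Y*(Ω₁)=-0.10609 - 0.03651j, Y(Ω₂)=0.00038 - 0.00297j
  term(m=-1) = -0.01253 - 0.02017j   from Y*(Ω₁)=-0.05785 + 0.34592j, Y(Ω₂)=-0.05082 + 0.04473j
  term(m=+0) = 0.22192 + 0.00000j   from Y*(Ω₁)=0.35595 + 0.00000j, Y(Ω₂)=0.62346 + 0.00000j
  term(m=+1) = -0.01253 + 0.02017j   from Y*(Ω₁)=0.05785 + 0.34592j, Y(Ω₂)=0.05082 + 0.04473j
  term(m=+2) = -0.00015 - 0.00030j   from Y*(Ω₁)=-0.10609 + 0.03651j, Y(Ω₂)=0.00038 + 0.00297j
Σ over m = 0.19656 - 0.00000j; ×(4π/5) → 0.49400 - 0.00000j. Real part: 0.494003

0.494003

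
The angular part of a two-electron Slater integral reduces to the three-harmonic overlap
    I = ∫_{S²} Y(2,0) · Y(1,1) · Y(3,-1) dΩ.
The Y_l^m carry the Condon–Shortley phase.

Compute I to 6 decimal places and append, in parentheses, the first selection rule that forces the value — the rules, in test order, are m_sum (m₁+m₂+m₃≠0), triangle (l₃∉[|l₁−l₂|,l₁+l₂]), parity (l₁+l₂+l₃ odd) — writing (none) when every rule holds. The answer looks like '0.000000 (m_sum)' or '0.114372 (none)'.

-0.202301 (none)

Checks pass: Σm=0; 6 even; l₃=3∈[1,3].
(2·2+1)(2·1+1)(2·3+1) = 105
Δ: 0! 4! 2! / 7! → 1/105
sum: t=0:+1/4 = 1/4
3j²(2 1 3; 0 0 0) = Δ·Π!·Σ² = 3/35  (sign -1)
sum: t=0:+1/8 = 1/8
3j²(2 1 3; 0 1 -1) = Δ·Π!·Σ² = 2/35  (sign +1)
combine: 4πI² = 105·3/35·2/35 = 18/35
take √, sign -1: I = -0.20230066
No selection rule forces the value: the integral is nonzero (none).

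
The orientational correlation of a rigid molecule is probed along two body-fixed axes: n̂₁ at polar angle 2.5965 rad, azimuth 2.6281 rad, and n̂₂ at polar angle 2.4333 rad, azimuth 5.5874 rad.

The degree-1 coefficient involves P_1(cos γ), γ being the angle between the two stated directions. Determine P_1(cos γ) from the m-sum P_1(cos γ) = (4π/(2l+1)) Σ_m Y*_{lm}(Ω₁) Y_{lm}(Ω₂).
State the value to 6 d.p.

Expand P_1 via completeness: Σ_{m} conj(Y_{1,m}) at Ω₁ times Y_{1,m} at Ω₂ —
  m=-1: Y*=-0.156035+0.087997i  Y=+0.172512+0.144067i  product -0.039595-0.007299i
  m=+0: Y*=-0.417794-0.000000i  Y=-0.371081+0.000000i  product +0.155035+0.000000i
  m=+1: Y*=+0.156035+0.087997i  Y=-0.172512+0.144067i  product -0.039595+0.007299i
Accumulated sum +0.075845+0.000000i; after 4π/(2l+1) scaling, +0.317697+0.000000i ⇒ P_1 = 0.317697

0.317697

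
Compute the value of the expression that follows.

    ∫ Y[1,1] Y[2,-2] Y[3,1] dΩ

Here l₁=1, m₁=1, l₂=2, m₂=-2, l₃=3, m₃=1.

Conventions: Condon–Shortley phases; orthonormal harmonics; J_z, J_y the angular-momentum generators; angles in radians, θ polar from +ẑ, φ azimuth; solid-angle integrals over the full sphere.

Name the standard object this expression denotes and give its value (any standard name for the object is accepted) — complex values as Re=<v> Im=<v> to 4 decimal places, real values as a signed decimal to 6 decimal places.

Gaunt coefficient, -0.082589

This is a Gaunt coefficient — the integral of a triple product of spherical harmonics over the sphere.
m-sum 0 ✓  L=6 even ✓  1≤3≤3 ✓
Π(2lᵢ+1) = 3×5×7 = 105
triangle coeff Δ(1,2,3) = 1/105
Σ_t [0,0]: t=0:+1/4 = 1/4
(3j)²=3/35 [(1 2 3; 0 0 0)], sign=-1
Σ_t [0,0]: t=0:+1/48 = 1/48
(3j)²=1/105 [(1 2 3; 1 -2 1)], sign=+1
⇒ 4πI² = 3/35
I = (-1)√(3/35/(4π)) = -0.08258890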